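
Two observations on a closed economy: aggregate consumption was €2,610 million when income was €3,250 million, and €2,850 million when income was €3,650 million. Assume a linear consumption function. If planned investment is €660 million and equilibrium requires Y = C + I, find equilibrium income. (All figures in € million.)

Y = 3300

MPC = (2850 − 2610)/(3650 − 3250) = 240/400 = 0.6
a = 2610 − 0.6(3250) = 660
Equilibrium: Y = 660 + 0.6Y + 660
0.4Y = 1320, so Y = 1320/0.4 = 3300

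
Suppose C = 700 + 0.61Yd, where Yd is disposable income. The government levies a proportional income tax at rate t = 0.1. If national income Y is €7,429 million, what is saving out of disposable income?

S = 1907.579

Yd = (1 − 0.1)(7429) = 0.9(7429) = 6686.1
C = 700 + 0.61(6686.1) = 700 + 4078.521 = 4778.521
S = Yd − C = 6686.1 − 4778.521 = 1907.579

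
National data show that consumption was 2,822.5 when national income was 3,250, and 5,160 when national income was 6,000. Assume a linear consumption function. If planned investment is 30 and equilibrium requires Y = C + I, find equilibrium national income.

Y = 600

MPC = (5160 − 2822.5)/(6000 − 3250) = 2337.5/2750 = 0.85
a = 2822.5 − 0.85(3250) = 60
Equilibrium: Y = 60 + 0.85Y + 30
0.15Y = 90, so Y = 90/0.15 = 600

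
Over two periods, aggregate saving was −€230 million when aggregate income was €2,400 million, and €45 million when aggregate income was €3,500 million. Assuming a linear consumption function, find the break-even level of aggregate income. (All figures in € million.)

Y = 3320

MPS = ΔS/ΔY = (45 − (-230))/(3500 − 2400) = 275/1100 = 0.25
MPC = 1 − MPS = 0.75
From S(2400) = -230: −a + 0.25(2400) = -230, so a = 600 − (-230) = 830
Break-even (S = 0): Y = a/MPS = 830/0.25 = 3320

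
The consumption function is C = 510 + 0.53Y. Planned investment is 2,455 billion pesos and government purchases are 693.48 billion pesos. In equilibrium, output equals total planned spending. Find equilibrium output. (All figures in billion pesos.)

Y = 7784

Y = C + I + G = 510 + 0.53Y + 2455 + 693.48
Y − 0.53Y = 3658.48
0.47Y = 3658.48, so Y = 3658.48/0.47 = 7784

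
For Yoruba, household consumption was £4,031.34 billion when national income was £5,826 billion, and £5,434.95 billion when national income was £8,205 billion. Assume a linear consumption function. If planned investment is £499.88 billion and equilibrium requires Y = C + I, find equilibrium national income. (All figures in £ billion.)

Y = 2668

MPC = (5434.95 − 4031.34)/(8205 − 5826) = 1403.61/2379 = 0.59
a = 4031.34 − 0.59(5826) = 594
Equilibrium: Y = 594 + 0.59Y + 499.88
0.41Y = 1093.88, so Y = 1093.88/0.41 = 2668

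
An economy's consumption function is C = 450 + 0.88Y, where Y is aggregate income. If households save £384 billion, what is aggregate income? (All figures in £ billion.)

S = Y − C = -450 + 0.12Y
-450 + 0.12Y = 384, so 0.12Y = 834 and Y = 6950

Y = 6950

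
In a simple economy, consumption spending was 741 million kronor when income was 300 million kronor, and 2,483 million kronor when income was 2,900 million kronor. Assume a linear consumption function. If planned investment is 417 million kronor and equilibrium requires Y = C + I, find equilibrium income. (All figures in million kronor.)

MPC = (2483 − 741)/(2900 − 300) = 1742/2600 = 0.67
a = 741 − 0.67(300) = 540
Equilibrium: Y = 540 + 0.67Y + 417
0.33Y = 957, so Y = 957/0.33 = 2900

Y = 2900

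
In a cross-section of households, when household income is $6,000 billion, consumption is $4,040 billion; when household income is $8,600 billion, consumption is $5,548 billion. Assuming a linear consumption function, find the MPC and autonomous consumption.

MPC = ΔC/ΔY = (5548 − 4040)/(8600 − 6000) = 1508/2600 = 0.58
a = C − MPC·Y = 4040 − 0.58(6000) = 4040 − 3480 = 560

MPC = 0.58; a = 560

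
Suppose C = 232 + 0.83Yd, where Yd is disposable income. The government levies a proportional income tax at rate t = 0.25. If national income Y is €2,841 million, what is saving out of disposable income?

Yd = (1 − 0.25)(2841) = 0.75(2841) = 2130.75
C = 232 + 0.83(2130.75) = 232 + 1768.5225 = 2000.5225
S = Yd − C = 2130.75 − 2000.5225 = 130.2275

S = 130.2275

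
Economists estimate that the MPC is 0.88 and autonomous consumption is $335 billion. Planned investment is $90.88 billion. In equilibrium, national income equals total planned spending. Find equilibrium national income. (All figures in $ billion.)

Y = 3549

Y = C + I = 335 + 0.88Y + 90.88
Y − 0.88Y = 425.88
0.12Y = 425.88, so Y = 425.88/0.12 = 3549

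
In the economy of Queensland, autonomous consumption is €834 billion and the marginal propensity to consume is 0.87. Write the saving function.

S = Y − C = Y − (834 + 0.87Y) = -834 + (1 − 0.87)Y

S = -834 + 0.13Y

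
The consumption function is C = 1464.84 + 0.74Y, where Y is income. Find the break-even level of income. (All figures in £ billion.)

At break-even, C = Y: 1464.84 + 0.74Y = Y
0.26Y = 1464.84, so Y = 1464.84/0.26 = 5634

Y = 5634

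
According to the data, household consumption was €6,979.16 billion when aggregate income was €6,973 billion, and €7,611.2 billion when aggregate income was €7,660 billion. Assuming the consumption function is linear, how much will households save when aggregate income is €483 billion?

MPC = (7611.2 − 6979.16)/(7660 − 6973) = 632.04/687 = 0.92
a = 6979.16 − 0.92(6973) = 6979.16 − 6415.16 = 564
C = 564 + 0.92(483) = 1008.36
S = 483 − 1008.36 = -525.36

S = -525.36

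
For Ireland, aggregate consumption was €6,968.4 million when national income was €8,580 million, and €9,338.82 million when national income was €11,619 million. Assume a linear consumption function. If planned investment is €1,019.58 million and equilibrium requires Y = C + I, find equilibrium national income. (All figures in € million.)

Y = 5889

MPC = (9338.82 − 6968.4)/(11619 − 8580) = 2370.42/3039 = 0.78
a = 6968.4 − 0.78(8580) = 276
Equilibrium: Y = 276 + 0.78Y + 1019.58
0.22Y = 1295.58, so Y = 1295.58/0.22 = 5889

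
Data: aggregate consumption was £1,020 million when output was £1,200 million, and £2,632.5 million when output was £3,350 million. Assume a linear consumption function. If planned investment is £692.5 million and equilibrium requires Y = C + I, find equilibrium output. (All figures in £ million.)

MPC = (2632.5 − 1020)/(3350 − 1200) = 1612.5/2150 = 0.75
a = 1020 − 0.75(1200) = 120
Equilibrium: Y = 120 + 0.75Y + 692.5
0.25Y = 812.5, so Y = 812.5/0.25 = 3250

Y = 3250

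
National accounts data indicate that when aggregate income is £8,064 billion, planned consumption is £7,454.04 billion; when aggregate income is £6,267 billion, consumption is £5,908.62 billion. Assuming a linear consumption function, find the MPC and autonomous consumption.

MPC = 0.86; a = 519

MPC = ΔC/ΔY = (7454.04 − 5908.62)/(8064 − 6267) = 1545.42/1797 = 0.86
a = C − MPC·Y = 5908.62 − 0.86(6267) = 5908.62 − 5389.62 = 519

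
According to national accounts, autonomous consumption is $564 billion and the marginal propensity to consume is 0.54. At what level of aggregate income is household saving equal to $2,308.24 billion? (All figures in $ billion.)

S = Y − C = -564 + 0.46Y
-564 + 0.46Y = 2308.24, so 0.46Y = 2872.24 and Y = 6244

Y = 6244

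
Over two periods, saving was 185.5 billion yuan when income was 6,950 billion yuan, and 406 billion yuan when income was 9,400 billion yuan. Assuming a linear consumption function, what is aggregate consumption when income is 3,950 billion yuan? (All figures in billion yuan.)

MPS = ΔS/ΔY = (406 − 185.5)/(9400 − 6950) = 220.5/2450 = 0.09
MPC = 1 − MPS = 0.91
Autonomous saving = 185.5 − 0.09(6950) = -440, so a = 440
C = 440 + 0.91(3950) = 440 + 3594.5 = 4034.5

C = 4034.5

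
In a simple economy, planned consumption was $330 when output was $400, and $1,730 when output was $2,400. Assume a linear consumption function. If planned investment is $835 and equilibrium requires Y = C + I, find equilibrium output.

Y = 2950

MPC = (1730 − 330)/(2400 − 400) = 1400/2000 = 0.7
a = 330 − 0.7(400) = 50
Equilibrium: Y = 50 + 0.7Y + 835
0.3Y = 885, so Y = 885/0.3 = 2950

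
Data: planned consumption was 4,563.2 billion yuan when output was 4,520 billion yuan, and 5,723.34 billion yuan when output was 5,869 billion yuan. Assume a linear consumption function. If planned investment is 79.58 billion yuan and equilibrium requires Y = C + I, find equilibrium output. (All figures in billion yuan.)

MPC = (5723.34 − 4563.2)/(5869 − 4520) = 1160.14/1349 = 0.86
a = 4563.2 − 0.86(4520) = 676
Equilibrium: Y = 676 + 0.86Y + 79.58
0.14Y = 755.58, so Y = 755.58/0.14 = 5397

Y = 5397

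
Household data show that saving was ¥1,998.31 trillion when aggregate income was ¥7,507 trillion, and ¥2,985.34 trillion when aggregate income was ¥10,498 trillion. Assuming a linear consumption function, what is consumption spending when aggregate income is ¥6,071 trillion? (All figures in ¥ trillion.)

MPS = ΔS/ΔY = (2985.34 − 1998.31)/(10498 − 7507) = 987.03/2991 = 0.33
MPC = 1 − MPS = 0.67
Autonomous saving = 1998.31 − 0.33(7507) = -479, so a = 479
C = 479 + 0.67(6071) = 479 + 4067.57 = 4546.57

C = 4546.57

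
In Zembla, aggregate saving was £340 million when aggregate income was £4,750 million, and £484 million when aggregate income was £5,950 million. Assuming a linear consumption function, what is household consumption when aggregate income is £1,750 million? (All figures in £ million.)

C = 1770

MPS = ΔS/ΔY = (484 − 340)/(5950 − 4750) = 144/1200 = 0.12
MPC = 1 − MPS = 0.88
Autonomous saving = 340 − 0.12(4750) = -230, so a = 230
C = 230 + 0.88(1750) = 230 + 1540 = 1770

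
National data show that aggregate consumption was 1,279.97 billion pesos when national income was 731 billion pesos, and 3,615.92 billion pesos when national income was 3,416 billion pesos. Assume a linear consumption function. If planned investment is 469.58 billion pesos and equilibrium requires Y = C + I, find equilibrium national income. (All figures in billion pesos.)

MPC = (3615.92 − 1279.97)/(3416 − 731) = 2335.95/2685 = 0.87
a = 1279.97 − 0.87(731) = 644
Equilibrium: Y = 644 + 0.87Y + 469.58
0.13Y = 1113.58, so Y = 1113.58/0.13 = 8566

Y = 8566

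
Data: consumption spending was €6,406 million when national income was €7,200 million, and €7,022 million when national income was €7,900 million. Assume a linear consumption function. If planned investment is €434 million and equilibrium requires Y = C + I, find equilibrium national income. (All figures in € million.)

MPC = (7022 − 6406)/(7900 − 7200) = 616/700 = 0.88
a = 6406 − 0.88(7200) = 70
Equilibrium: Y = 70 + 0.88Y + 434
0.12Y = 504, so Y = 504/0.12 = 4200

Y = 4200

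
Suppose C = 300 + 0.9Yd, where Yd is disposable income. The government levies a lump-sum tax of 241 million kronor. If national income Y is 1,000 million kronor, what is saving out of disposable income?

Yd = Y − T = 1000 − 241 = 759
C = 300 + 0.9(759) = 300 + 683.1 = 983.1
S = Yd − C = 759 − 983.1 = -224.1

S = -224.1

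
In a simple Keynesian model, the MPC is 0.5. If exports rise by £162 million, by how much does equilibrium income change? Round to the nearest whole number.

The multiplier is 1/(1 − MPC) = 1/0.5.
ΔY = 162/0.5 = 324.00 ≈ 324

ΔY ≈ 324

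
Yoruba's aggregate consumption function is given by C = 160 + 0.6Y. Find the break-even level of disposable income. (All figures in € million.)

Y = 400

At break-even, C = Y: 160 + 0.6Y = Y
0.4Y = 160, so Y = 160/0.4 = 400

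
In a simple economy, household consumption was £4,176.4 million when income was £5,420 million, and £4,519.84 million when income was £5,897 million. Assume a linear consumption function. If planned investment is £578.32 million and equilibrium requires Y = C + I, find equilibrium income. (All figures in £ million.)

MPC = (4519.84 − 4176.4)/(5897 − 5420) = 343.44/477 = 0.72
a = 4176.4 − 0.72(5420) = 274
Equilibrium: Y = 274 + 0.72Y + 578.32
0.28Y = 852.32, so Y = 852.32/0.28 = 3044

Y = 3044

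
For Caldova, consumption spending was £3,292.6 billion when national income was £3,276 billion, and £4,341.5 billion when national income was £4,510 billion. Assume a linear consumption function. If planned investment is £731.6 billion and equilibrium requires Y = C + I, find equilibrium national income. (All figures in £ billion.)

MPC = (4341.5 − 3292.6)/(4510 − 3276) = 1048.9/1234 = 0.85
a = 3292.6 − 0.85(3276) = 508
Equilibrium: Y = 508 + 0.85Y + 731.6
0.15Y = 1239.6, so Y = 1239.6/0.15 = 8264

Y = 8264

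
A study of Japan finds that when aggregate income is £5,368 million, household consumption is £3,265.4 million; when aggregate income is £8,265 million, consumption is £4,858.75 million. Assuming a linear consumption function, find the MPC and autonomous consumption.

MPC = ΔC/ΔY = (4858.75 − 3265.4)/(8265 − 5368) = 1593.35/2897 = 0.55
a = C − MPC·Y = 3265.4 − 0.55(5368) = 3265.4 − 2952.4 = 313

MPC = 0.55; a = 313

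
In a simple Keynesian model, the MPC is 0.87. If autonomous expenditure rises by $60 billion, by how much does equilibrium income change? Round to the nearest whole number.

The multiplier is 1/(1 − MPC) = 1/0.13.
ΔY = 60/0.13 = 461.54 ≈ 462

ΔY ≈ 462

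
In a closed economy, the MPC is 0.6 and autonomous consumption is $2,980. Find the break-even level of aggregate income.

At break-even, C = Y: 2980 + 0.6Y = Y
0.4Y = 2980, so Y = 2980/0.4 = 7450

Y = 7450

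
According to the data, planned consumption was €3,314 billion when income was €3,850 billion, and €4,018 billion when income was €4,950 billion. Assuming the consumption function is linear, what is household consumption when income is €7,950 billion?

C = 5938

MPC = (4018 − 3314)/(4950 − 3850) = 704/1100 = 0.64
a = 3314 − 0.64(3850) = 3314 − 2464 = 850
C = 850 + 0.64(7950) = 850 + 5088 = 5938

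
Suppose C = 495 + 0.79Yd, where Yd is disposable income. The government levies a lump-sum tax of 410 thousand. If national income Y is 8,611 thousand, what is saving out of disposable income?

Yd = Y − T = 8611 − 410 = 8201
C = 495 + 0.79(8201) = 495 + 6478.79 = 6973.79
S = Yd − C = 8201 − 6973.79 = 1227.21

S = 1227.21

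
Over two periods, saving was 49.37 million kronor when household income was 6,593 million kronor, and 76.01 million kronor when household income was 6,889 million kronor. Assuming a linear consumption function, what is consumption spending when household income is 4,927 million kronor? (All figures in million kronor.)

MPS = ΔS/ΔY = (76.01 − 49.37)/(6889 − 6593) = 26.64/296 = 0.09
MPC = 1 − MPS = 0.91
Autonomous saving = 49.37 − 0.09(6593) = -544, so a = 544
C = 544 + 0.91(4927) = 544 + 4483.57 = 5027.57

C = 5027.57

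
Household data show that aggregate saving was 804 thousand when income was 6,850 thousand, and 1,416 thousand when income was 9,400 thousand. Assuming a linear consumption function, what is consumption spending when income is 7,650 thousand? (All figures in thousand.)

MPS = ΔS/ΔY = (1416 − 804)/(9400 − 6850) = 612/2550 = 0.24
MPC = 1 − MPS = 0.76
Autonomous saving = 804 − 0.24(6850) = -840, so a = 840
C = 840 + 0.76(7650) = 840 + 5814 = 6654

C = 6654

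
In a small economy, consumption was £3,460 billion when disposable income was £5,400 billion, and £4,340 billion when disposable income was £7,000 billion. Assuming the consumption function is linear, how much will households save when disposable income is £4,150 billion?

S = 1377.5

MPC = (4340 − 3460)/(7000 − 5400) = 880/1600 = 0.55
a = 3460 − 0.55(5400) = 3460 − 2970 = 490
C = 490 + 0.55(4150) = 2772.5
S = 4150 − 2772.5 = 1377.5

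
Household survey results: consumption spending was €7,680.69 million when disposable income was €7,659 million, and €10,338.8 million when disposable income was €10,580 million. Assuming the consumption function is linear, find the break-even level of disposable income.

MPC = (10338.8 − 7680.69)/(10580 − 7659) = 2658.11/2921 = 0.91
a = 7680.69 − 0.91(7659) = 7680.69 − 6969.69 = 711
Break-even: Y = a/(1−MPC) = 711/0.09 = 7900

Y = 7900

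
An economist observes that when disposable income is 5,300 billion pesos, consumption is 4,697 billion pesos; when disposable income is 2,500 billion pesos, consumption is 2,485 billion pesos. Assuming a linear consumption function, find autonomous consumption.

a = 510

MPC = ΔC/ΔY = (4697 − 2485)/(5300 − 2500) = 2212/2800 = 0.79
a = C − MPC·Y = 2485 − 0.79(2500) = 2485 − 1975 = 510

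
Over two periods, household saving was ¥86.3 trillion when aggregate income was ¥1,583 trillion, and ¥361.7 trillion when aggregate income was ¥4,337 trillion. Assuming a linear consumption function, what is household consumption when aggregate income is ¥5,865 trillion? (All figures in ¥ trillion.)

C = 5350.5

MPS = ΔS/ΔY = (361.7 − 86.3)/(4337 − 1583) = 275.4/2754 = 0.1
MPC = 1 − MPS = 0.9
Autonomous saving = 86.3 − 0.1(1583) = -72, so a = 72
C = 72 + 0.9(5865) = 72 + 5278.5 = 5350.5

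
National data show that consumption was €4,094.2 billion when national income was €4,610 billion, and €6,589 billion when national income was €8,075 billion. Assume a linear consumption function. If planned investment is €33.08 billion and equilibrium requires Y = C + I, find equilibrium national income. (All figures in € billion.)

Y = 2886

MPC = (6589 − 4094.2)/(8075 − 4610) = 2494.8/3465 = 0.72
a = 4094.2 − 0.72(4610) = 775
Equilibrium: Y = 775 + 0.72Y + 33.08
0.28Y = 808.08, so Y = 808.08/0.28 = 2886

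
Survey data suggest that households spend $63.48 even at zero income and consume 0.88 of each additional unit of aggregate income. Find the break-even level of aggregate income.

At break-even, C = Y: 63.48 + 0.88Y = Y
0.12Y = 63.48, so Y = 63.48/0.12 = 529

Y = 529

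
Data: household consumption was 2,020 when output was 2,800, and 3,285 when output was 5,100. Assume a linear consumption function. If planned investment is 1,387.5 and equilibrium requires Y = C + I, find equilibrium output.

Y = 4150

MPC = (3285 − 2020)/(5100 − 2800) = 1265/2300 = 0.55
a = 2020 − 0.55(2800) = 480
Equilibrium: Y = 480 + 0.55Y + 1387.5
0.45Y = 1867.5, so Y = 1867.5/0.45 = 4150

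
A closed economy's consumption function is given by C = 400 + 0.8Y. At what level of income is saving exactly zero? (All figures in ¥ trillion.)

At break-even, C = Y: 400 + 0.8Y = Y
0.2Y = 400, so Y = 400/0.2 = 2000

Y = 2000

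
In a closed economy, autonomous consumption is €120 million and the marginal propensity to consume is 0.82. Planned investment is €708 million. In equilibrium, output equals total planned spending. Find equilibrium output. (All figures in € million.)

Y = C + I = 120 + 0.82Y + 708
Y − 0.82Y = 828
0.18Y = 828, so Y = 828/0.18 = 4600

Y = 4600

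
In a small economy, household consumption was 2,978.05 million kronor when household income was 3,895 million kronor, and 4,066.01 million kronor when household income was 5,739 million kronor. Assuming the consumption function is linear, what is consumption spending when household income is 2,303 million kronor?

C = 2038.77

MPC = (4066.01 − 2978.05)/(5739 − 3895) = 1087.96/1844 = 0.59
a = 2978.05 − 0.59(3895) = 2978.05 − 2298.05 = 680
C = 680 + 0.59(2303) = 680 + 1358.77 = 2038.77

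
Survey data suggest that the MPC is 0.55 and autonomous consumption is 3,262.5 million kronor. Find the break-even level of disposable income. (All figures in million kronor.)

At break-even, C = Y: 3262.5 + 0.55Y = Y
0.45Y = 3262.5, so Y = 3262.5/0.45 = 7250

Y = 7250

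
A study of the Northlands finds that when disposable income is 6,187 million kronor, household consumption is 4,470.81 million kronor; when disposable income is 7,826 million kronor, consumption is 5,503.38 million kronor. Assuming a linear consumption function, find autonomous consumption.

a = 573

MPC = ΔC/ΔY = (5503.38 − 4470.81)/(7826 − 6187) = 1032.57/1639 = 0.63
a = C − MPC·Y = 4470.81 − 0.63(6187) = 4470.81 − 3897.81 = 573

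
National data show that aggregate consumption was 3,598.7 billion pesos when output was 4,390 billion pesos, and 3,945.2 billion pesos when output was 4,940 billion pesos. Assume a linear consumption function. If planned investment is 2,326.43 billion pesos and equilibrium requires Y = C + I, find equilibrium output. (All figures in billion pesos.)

MPC = (3945.2 − 3598.7)/(4940 − 4390) = 346.5/550 = 0.63
a = 3598.7 − 0.63(4390) = 833
Equilibrium: Y = 833 + 0.63Y + 2326.43
0.37Y = 3159.43, so Y = 3159.43/0.37 = 8539

Y = 8539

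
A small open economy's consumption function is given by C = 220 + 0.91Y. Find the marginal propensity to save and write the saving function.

MPS = 1 − MPC = 1 − 0.91 = 0.09
S = Y − C = -220 + 0.09Y

MPS = 0.09; S = -220 + 0.09Y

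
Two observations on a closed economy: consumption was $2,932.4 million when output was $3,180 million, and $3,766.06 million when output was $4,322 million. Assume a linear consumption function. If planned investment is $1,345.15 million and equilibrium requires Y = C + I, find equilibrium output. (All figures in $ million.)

MPC = (3766.06 − 2932.4)/(4322 − 3180) = 833.66/1142 = 0.73
a = 2932.4 − 0.73(3180) = 611
Equilibrium: Y = 611 + 0.73Y + 1345.15
0.27Y = 1956.15, so Y = 1956.15/0.27 = 7245

Y = 7245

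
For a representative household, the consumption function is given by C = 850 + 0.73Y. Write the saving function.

S = Y − C = Y − (850 + 0.73Y) = -850 + (1 − 0.73)Y

S = -850 + 0.27Y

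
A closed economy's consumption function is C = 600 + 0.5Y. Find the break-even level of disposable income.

Y = 1200

At break-even, C = Y: 600 + 0.5Y = Y
0.5Y = 600, so Y = 600/0.5 = 1200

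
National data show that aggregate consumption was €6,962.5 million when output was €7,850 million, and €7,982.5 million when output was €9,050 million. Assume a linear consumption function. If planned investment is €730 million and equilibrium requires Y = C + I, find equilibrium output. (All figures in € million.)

Y = 6800

MPC = (7982.5 − 6962.5)/(9050 − 7850) = 1020/1200 = 0.85
a = 6962.5 − 0.85(7850) = 290
Equilibrium: Y = 290 + 0.85Y + 730
0.15Y = 1020, so Y = 1020/0.15 = 6800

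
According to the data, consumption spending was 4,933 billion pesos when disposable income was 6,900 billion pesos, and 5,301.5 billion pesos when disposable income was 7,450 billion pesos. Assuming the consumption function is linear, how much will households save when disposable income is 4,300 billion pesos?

S = 1109

MPC = (5301.5 − 4933)/(7450 − 6900) = 368.5/550 = 0.67
a = 4933 − 0.67(6900) = 4933 − 4623 = 310
C = 310 + 0.67(4300) = 3191
S = 4300 − 3191 = 1109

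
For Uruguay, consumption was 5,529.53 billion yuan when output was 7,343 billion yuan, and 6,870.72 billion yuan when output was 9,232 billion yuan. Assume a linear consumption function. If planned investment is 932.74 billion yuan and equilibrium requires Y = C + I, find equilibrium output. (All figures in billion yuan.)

Y = 4306

MPC = (6870.72 − 5529.53)/(9232 − 7343) = 1341.19/1889 = 0.71
a = 5529.53 − 0.71(7343) = 316
Equilibrium: Y = 316 + 0.71Y + 932.74
0.29Y = 1248.74, so Y = 1248.74/0.29 = 4306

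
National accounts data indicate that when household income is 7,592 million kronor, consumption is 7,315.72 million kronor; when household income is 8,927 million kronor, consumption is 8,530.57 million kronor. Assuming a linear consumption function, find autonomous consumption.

MPC = ΔC/ΔY = (8530.57 − 7315.72)/(8927 − 7592) = 1214.85/1335 = 0.91
a = C − MPC·Y = 7315.72 − 0.91(7592) = 7315.72 − 6908.72 = 407

a = 407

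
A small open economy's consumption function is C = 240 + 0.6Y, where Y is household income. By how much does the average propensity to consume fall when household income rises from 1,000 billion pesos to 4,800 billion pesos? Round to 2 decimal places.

At Y = 1000: C = 240 + 0.6(1000) = 840, APC = 840/1000 = 0.840
At Y = 4800: C = 3120, APC = 3120/4800 = 0.650
Fall in APC = 0.840 − 0.650 = 0.19

ΔAPC = 0.19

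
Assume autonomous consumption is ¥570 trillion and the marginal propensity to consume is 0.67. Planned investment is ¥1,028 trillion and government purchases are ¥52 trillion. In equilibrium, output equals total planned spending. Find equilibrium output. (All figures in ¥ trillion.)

Y = C + I + G = 570 + 0.67Y + 1028 + 52
Y − 0.67Y = 1650
0.33Y = 1650, so Y = 1650/0.33 = 5000

Y = 5000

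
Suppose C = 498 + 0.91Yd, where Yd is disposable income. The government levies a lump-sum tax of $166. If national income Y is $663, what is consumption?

Yd = Y − T = 663 − 166 = 497
C = 498 + 0.91(497) = 498 + 452.27 = 950.27

C = 950.27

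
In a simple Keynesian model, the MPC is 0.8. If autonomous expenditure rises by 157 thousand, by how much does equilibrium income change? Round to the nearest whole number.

The multiplier is 1/(1 − MPC) = 1/0.2.
ΔY = 157/0.2 = 785.00 ≈ 785

ΔY ≈ 785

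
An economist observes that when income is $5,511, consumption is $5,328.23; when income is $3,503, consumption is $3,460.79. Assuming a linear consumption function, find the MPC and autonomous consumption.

MPC = ΔC/ΔY = (5328.23 − 3460.79)/(5511 − 3503) = 1867.44/2008 = 0.93
a = C − MPC·Y = 3460.79 − 0.93(3503) = 3460.79 − 3257.79 = 203

MPC = 0.93; a = 203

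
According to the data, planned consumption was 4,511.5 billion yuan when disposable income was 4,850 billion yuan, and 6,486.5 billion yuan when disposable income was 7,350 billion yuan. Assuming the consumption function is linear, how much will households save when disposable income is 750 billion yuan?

MPC = (6486.5 − 4511.5)/(7350 − 4850) = 1975/2500 = 0.79
a = 4511.5 − 0.79(4850) = 4511.5 − 3831.5 = 680
C = 680 + 0.79(750) = 1272.5
S = 750 − 1272.5 = -522.5

S = -522.5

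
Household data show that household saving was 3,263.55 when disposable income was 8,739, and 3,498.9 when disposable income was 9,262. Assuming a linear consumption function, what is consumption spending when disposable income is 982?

MPS = ΔS/ΔY = (3498.9 − 3263.55)/(9262 − 8739) = 235.35/523 = 0.45
MPC = 1 − MPS = 0.55
Autonomous saving = 3263.55 − 0.45(8739) = -669, so a = 669
C = 669 + 0.55(982) = 669 + 540.1 = 1209.1

C = 1209.1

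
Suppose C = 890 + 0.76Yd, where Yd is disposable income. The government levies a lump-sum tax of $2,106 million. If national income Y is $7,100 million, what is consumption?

C = 4685.44

Yd = Y − T = 7100 − 2106 = 4994
C = 890 + 0.76(4994) = 890 + 3795.44 = 4685.44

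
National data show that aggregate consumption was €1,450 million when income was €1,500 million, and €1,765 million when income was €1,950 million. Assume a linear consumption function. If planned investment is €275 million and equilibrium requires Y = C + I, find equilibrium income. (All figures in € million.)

MPC = (1765 − 1450)/(1950 − 1500) = 315/450 = 0.7
a = 1450 − 0.7(1500) = 400
Equilibrium: Y = 400 + 0.7Y + 275
0.3Y = 675, so Y = 675/0.3 = 2250

Y = 2250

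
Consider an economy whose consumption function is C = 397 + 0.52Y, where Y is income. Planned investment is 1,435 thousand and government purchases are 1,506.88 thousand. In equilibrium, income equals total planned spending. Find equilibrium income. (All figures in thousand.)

Y = 6956

Y = C + I + G = 397 + 0.52Y + 1435 + 1506.88
Y − 0.52Y = 3338.88
0.48Y = 3338.88, so Y = 3338.88/0.48 = 6956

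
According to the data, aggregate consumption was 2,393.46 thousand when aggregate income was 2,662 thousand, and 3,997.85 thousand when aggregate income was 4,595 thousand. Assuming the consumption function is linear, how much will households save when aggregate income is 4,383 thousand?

S = 561.11

MPC = (3997.85 − 2393.46)/(4595 − 2662) = 1604.39/1933 = 0.83
a = 2393.46 − 0.83(2662) = 2393.46 − 2209.46 = 184
C = 184 + 0.83(4383) = 3821.89
S = 4383 − 3821.89 = 561.11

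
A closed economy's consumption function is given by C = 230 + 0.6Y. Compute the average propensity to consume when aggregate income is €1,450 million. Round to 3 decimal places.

APC = 0.759

C = 230 + 0.6(1450) = 1100
APC = C/Y = 1100/1450 = 0.759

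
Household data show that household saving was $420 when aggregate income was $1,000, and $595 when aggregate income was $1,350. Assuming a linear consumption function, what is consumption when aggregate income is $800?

MPS = ΔS/ΔY = (595 − 420)/(1350 − 1000) = 175/350 = 0.5
MPC = 1 − MPS = 0.5
Autonomous saving = 420 − 0.5(1000) = -80, so a = 80
C = 80 + 0.5(800) = 80 + 400 = 480

C = 480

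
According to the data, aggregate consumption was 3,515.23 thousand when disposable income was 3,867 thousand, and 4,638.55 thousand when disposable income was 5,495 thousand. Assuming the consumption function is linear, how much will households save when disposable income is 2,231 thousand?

MPC = (4638.55 − 3515.23)/(5495 − 3867) = 1123.32/1628 = 0.69
a = 3515.23 − 0.69(3867) = 3515.23 − 2668.23 = 847
C = 847 + 0.69(2231) = 2386.39
S = 2231 − 2386.39 = -155.39

S = -155.39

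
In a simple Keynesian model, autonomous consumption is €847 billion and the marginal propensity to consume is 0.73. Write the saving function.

S = -847 + 0.27Y

S = Y − C = Y − (847 + 0.73Y) = -847 + (1 − 0.73)Y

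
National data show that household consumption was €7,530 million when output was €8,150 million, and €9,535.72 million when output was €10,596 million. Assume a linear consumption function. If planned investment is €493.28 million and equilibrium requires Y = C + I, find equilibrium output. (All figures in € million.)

MPC = (9535.72 − 7530)/(10596 − 8150) = 2005.72/2446 = 0.82
a = 7530 − 0.82(8150) = 847
Equilibrium: Y = 847 + 0.82Y + 493.28
0.18Y = 1340.28, so Y = 1340.28/0.18 = 7446

Y = 7446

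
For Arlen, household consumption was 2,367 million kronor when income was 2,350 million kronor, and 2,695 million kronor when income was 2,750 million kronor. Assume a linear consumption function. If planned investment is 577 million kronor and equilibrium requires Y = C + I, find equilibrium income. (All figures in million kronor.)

MPC = (2695 − 2367)/(2750 − 2350) = 328/400 = 0.82
a = 2367 − 0.82(2350) = 440
Equilibrium: Y = 440 + 0.82Y + 577
0.18Y = 1017, so Y = 1017/0.18 = 5650

Y = 5650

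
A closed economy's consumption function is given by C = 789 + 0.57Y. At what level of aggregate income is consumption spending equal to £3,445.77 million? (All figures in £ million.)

789 + 0.57Y = 3445.77
0.57Y = 2656.77, so Y = 2656.77/0.57 = 4661

Y = 4661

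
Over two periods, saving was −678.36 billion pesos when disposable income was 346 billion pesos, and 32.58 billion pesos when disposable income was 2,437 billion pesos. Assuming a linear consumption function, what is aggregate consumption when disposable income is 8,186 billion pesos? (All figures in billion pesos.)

MPS = ΔS/ΔY = (32.58 − (-678.36))/(2437 − 346) = 710.94/2091 = 0.34
MPC = 1 − MPS = 0.66
Autonomous saving = -678.36 − 0.34(346) = -796, so a = 796
C = 796 + 0.66(8186) = 796 + 5402.76 = 6198.76

C = 6198.76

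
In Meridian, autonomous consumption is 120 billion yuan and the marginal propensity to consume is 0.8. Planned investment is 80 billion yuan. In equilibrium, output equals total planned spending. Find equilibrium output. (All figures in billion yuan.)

Y = 1000

Y = C + I = 120 + 0.8Y + 80
Y − 0.8Y = 200
0.2Y = 200, so Y = 200/0.2 = 1000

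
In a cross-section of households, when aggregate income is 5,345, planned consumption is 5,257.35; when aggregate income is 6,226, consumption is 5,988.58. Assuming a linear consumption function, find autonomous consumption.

a = 821

MPC = ΔC/ΔY = (5988.58 − 5257.35)/(6226 − 5345) = 731.23/881 = 0.83
a = C − MPC·Y = 5257.35 − 0.83(5345) = 5257.35 − 4436.35 = 821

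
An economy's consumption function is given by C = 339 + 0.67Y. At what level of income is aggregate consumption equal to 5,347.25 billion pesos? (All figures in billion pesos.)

339 + 0.67Y = 5347.25
0.67Y = 5008.25, so Y = 5008.25/0.67 = 7475

Y = 7475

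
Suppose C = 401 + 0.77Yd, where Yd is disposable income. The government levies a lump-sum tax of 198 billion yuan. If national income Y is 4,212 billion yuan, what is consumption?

Yd = Y − T = 4212 − 198 = 4014
C = 401 + 0.77(4014) = 401 + 3090.78 = 3491.78

C = 3491.78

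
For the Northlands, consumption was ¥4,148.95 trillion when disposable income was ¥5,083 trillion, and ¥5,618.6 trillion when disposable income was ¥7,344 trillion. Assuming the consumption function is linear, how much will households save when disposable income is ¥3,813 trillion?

MPC = (5618.6 − 4148.95)/(7344 − 5083) = 1469.65/2261 = 0.65
a = 4148.95 − 0.65(5083) = 4148.95 − 3303.95 = 845
C = 845 + 0.65(3813) = 3323.45
S = 3813 − 3323.45 = 489.55

S = 489.55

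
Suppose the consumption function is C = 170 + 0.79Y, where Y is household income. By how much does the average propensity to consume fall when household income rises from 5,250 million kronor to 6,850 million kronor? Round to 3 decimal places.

ΔAPC = 0.008

At Y = 5250: C = 170 + 0.79(5250) = 4317.5, APC = 4317.5/5250 = 0.8224
At Y = 6850: C = 5581.5, APC = 5581.5/6850 = 0.8148
Fall in APC = 0.8224 − 0.8148 = 0.0076 ≈ 0.008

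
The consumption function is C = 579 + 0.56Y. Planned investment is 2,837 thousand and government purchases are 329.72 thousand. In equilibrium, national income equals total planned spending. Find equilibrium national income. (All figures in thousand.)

Y = 8513

Y = C + I + G = 579 + 0.56Y + 2837 + 329.72
Y − 0.56Y = 3745.72
0.44Y = 3745.72, so Y = 3745.72/0.44 = 8513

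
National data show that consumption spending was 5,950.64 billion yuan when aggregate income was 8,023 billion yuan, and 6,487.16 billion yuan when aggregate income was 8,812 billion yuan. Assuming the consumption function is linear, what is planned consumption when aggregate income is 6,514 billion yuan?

MPC = (6487.16 − 5950.64)/(8812 − 8023) = 536.52/789 = 0.68
a = 5950.64 − 0.68(8023) = 5950.64 − 5455.64 = 495
C = 495 + 0.68(6514) = 495 + 4429.52 = 4924.52

C = 4924.52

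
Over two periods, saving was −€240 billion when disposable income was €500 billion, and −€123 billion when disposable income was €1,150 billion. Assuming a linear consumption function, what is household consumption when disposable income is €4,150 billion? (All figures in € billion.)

MPS = ΔS/ΔY = (-123 − (-240))/(1150 − 500) = 117/650 = 0.18
MPC = 1 − MPS = 0.82
Autonomous saving = -240 − 0.18(500) = -330, so a = 330
C = 330 + 0.82(4150) = 330 + 3403 = 3733

C = 3733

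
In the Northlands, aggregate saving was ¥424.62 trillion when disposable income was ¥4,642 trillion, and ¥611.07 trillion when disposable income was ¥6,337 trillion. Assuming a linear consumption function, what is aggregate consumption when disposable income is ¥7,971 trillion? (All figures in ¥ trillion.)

MPS = ΔS/ΔY = (611.07 − 424.62)/(6337 − 4642) = 186.45/1695 = 0.11
MPC = 1 − MPS = 0.89
Autonomous saving = 424.62 − 0.11(4642) = -86, so a = 86
C = 86 + 0.89(7971) = 86 + 7094.19 = 7180.19

C = 7180.19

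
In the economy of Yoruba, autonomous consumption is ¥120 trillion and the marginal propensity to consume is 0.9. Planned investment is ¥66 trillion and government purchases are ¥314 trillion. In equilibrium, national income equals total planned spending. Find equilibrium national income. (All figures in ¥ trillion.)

Y = 5000

Y = C + I + G = 120 + 0.9Y + 66 + 314
Y − 0.9Y = 500
0.1Y = 500, so Y = 500/0.1 = 5000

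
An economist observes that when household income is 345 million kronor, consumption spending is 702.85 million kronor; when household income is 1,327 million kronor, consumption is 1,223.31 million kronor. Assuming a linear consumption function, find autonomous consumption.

MPC = ΔC/ΔY = (1223.31 − 702.85)/(1327 − 345) = 520.46/982 = 0.53
a = C − MPC·Y = 702.85 − 0.53(345) = 702.85 − 182.85 = 520

a = 520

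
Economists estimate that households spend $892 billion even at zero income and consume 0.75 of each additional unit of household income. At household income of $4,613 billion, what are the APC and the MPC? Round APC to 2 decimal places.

MPC = 0.75 (the slope of the consumption function)
C = 892 + 0.75(4613) = 4351.75, so APC = 4351.75/4613 = 0.94

APC = 0.94; MPC = 0.75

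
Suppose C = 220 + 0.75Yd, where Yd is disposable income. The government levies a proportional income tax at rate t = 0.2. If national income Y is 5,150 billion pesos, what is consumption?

C = 3310

Yd = (1 − 0.2)(5150) = 0.8(5150) = 4120
C = 220 + 0.75(4120) = 220 + 3090 = 3310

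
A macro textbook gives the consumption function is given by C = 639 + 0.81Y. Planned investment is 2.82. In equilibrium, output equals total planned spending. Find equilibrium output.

Y = C + I = 639 + 0.81Y + 2.82
Y − 0.81Y = 641.82
0.19Y = 641.82, so Y = 641.82/0.19 = 3378

Y = 3378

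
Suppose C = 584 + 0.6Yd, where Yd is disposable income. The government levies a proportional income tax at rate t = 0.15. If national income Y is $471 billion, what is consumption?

C = 824.21

Yd = (1 − 0.15)(471) = 0.85(471) = 400.35
C = 584 + 0.6(400.35) = 584 + 240.21 = 824.21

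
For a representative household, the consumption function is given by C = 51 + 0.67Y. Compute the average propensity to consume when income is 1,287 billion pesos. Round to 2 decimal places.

C = 51 + 0.67(1287) = 913.29
APC = C/Y = 913.29/1287 = 0.71

APC = 0.71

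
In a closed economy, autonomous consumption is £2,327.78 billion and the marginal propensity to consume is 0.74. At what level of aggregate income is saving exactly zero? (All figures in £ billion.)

At break-even, C = Y: 2327.78 + 0.74Y = Y
0.26Y = 2327.78, so Y = 2327.78/0.26 = 8953

Y = 8953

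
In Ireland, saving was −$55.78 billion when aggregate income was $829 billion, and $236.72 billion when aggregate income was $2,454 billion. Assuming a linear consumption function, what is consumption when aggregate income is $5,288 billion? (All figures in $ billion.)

C = 4541.16

MPS = ΔS/ΔY = (236.72 − (-55.78))/(2454 − 829) = 292.5/1625 = 0.18
MPC = 1 − MPS = 0.82
Autonomous saving = -55.78 − 0.18(829) = -205, so a = 205
C = 205 + 0.82(5288) = 205 + 4336.16 = 4541.16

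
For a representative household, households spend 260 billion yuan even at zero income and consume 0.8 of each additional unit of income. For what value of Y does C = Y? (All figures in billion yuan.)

Y = 1300

At break-even, C = Y: 260 + 0.8Y = Y
0.2Y = 260, so Y = 260/0.2 = 1300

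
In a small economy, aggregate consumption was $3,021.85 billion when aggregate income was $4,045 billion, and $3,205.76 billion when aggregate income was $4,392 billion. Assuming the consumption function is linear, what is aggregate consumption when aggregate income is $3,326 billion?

MPC = (3205.76 − 3021.85)/(4392 − 4045) = 183.91/347 = 0.53
a = 3021.85 − 0.53(4045) = 3021.85 − 2143.85 = 878
C = 878 + 0.53(3326) = 878 + 1762.78 = 2640.78

C = 2640.78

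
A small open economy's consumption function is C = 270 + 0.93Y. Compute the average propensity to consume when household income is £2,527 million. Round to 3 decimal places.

APC = 1.037

C = 270 + 0.93(2527) = 2620.11
APC = C/Y = 2620.11/2527 = 1.037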